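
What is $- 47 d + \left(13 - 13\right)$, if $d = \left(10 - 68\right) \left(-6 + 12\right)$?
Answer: $16356$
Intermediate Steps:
$d = -348$ ($d = \left(-58\right) 6 = -348$)
$- 47 d + \left(13 - 13\right) = \left(-47\right) \left(-348\right) + \left(13 - 13\right) = 16356 + \left(13 - 13\right) = 16356 + 0 = 16356$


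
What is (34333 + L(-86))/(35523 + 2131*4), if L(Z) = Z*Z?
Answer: 41729/44047 ≈ 0.94737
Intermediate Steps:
L(Z) = Z²
(34333 + L(-86))/(35523 + 2131*4) = (34333 + (-86)²)/(35523 + 2131*4) = (34333 + 7396)/(35523 + 8524) = 41729/44047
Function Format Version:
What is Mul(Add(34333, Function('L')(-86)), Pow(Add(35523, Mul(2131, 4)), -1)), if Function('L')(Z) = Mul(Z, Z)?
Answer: Rational(41729, 44047) ≈ 0.94737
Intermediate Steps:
Function('L')(Z) = Pow(Z, 2)
Mul(Add(34333, Function('L')(-86)), Pow(Add(35523, Mul(2131, 4)), -1)) = Mul(Add(34333, Pow(-86, 2)), Pow(Add(35523, Mul(2131, 4)), -1)) = Mul(Add(34333, 7396), Pow(Add(35523, 8524), -1)) = Mul(41729, Pow(44047, -1)) = Mul(41729, Rational(1, 44047)) = Rational(41729, 44047)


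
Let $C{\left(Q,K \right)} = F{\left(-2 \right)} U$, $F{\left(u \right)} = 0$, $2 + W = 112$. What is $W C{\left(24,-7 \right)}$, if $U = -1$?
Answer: $0$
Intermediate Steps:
$W = 110$ ($W = -2 + 112 = 110$)
$C{\left(Q,K \right)} = 0$ ($C{\left(Q,K \right)} = 0 \left(-1\right) = 0$)
$W C{\left(24,-7 \right)} = 110 \cdot 0 = 0$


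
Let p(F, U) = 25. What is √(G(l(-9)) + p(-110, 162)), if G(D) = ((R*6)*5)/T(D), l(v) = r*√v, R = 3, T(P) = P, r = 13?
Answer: √(4225 - 390*I)/13 ≈ 5.0053 - 0.23052*I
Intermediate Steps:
l(v) = 13*√v
G(D) = 90/D (G(D) = ((3*6)*5)/D = (18*5)/D = 90/D)
√(G(l(-9)) + p(-110, 162)) = √(90/((13*√(-9))) + 25) = √(90/((13*(3*I))) + 25) = √(90/((39*I)) + 25) = √(90*(-I/39) + 25) = √(-30*I/13 + 25) = √(25 - 30*I/13)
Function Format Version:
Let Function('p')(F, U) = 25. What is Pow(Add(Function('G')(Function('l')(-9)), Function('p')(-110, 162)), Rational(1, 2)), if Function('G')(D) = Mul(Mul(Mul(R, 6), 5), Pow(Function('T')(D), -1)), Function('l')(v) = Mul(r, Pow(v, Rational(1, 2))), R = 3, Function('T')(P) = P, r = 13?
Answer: Mul(Rational(1, 13), Pow(Add(4225, Mul(-390, I)), Rational(1, 2))) ≈ Add(5.0053, Mul(-0.23052, I))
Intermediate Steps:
Function('l')(v) = Mul(13, Pow(v, Rational(1, 2)))
Function('G')(D) = Mul(90, Pow(D, -1)) (Function('G')(D) = Mul(Mul(Mul(3, 6), 5), Pow(D, -1)) = Mul(Mul(18, 5), Pow(D, -1)) = Mul(90, Pow(D, -1)))
Pow(Add(Function('G')(Function('l')(-9)), Function('p')(-110, 162)), Rational(1, 2)) = Pow(Add(Mul(90, Pow(Mul(13, Pow(-9, Rational(1, 2))), -1)), 25), Rational(1, 2)) = Pow(Add(Mul(90, Pow(Mul(13, Mul(3, I)), -1)), 25), Rational(1, 2)) = Pow(Add(Mul(90, Pow(Mul(39, I), -1)), 25), Rational(1, 2)) = Pow(Add(Mul(90, Mul(Rational(-1, 39), I)), 25), Rational(1, 2)) = Pow(Add(Mul(Rational(-30, 13), I), 25), Rational(1, 2)) = Pow(Add(25, Mul(Rational(-30, 13), I)), Rational(1, 2))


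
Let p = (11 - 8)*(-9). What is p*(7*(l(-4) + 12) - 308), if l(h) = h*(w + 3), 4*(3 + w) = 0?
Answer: 6048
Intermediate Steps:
w = -3 (w = -3 + (1/4)*0 = -3 + 0 = -3)
l(h) = 0 (l(h) = h*(-3 + 3) = h*0 = 0)
p = -27 (p = 3*(-9) = -27)
p*(7*(l(-4) + 12) - 308) = -27*(7*(0 + 12) - 308) = -27*(7*12 - 308) = -27*(84 - 308) = -27*(-224) = 6048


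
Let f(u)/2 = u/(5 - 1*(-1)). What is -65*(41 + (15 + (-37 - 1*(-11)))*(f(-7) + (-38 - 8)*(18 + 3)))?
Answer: -2085070/3 ≈ -6.9502e+5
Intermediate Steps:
f(u) = u/3 (f(u) = 2*(u/(5 - 1*(-1))) = 2*(u/(5 + 1)) = 2*(u/6) = u/3)
-65*(41 + (15 + (-37 - 1*(-11)))*(f(-7) + (-38 - 8)*(18 + 3))) = -65*(41 + (15 + (-37 - 1*(-11)))*((⅓)*(-7) + (-38 - 8)*(18 + 3))) = -65*(41 + (15 + (-37 + 11))*(-7/3 - 46*21)) = -65*(41 + (15 - 26)*(-7/3 - 966)) = -65*(41 - 11*(-2905/3)) = -65*(41 + 31955/3) = -65*32078/3 = -2085070/3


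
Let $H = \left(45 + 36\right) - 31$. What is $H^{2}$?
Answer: $2500$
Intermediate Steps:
$H = 50$ ($H = 81 - 31 = 50$)
$H^{2} = 50^{2} = 2500$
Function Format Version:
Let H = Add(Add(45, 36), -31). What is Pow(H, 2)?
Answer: 2500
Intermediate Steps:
H = 50 (H = Add(81, -31) = 50)
Pow(H, 2) = Pow(50, 2) = 2500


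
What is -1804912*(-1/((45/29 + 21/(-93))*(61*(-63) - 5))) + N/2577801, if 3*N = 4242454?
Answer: -783055201263775/2216981038428 ≈ -353.21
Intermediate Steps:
N = 4242454/3 (N = (⅓)*4242454 = 4242454/3 ≈ 1.4142e+6)
-1804912*(-1/((45/29 + 21/(-93))*(61*(-63) - 5))) + N/2577801 = -1804912*(-1/((45/29 + 21/(-93))*(61*(-63) - 5))) + (4242454/3)/2577801 = -1804912*(-1/((-3843 - 5)*(45*(1/29) + 21*(-1/93)))) + (4242454/3)*(1/2577801) = -1804912*1/(3848*(45/29 - 7/31)) + 4242454/7733403 = -1804912/((-(-3848)*1192/899)) + 4242454/7733403 = -1804912/((-1*(-4586816/899))) + 4242454/7733403 = -1804912/4586816/899 + 4242454/7733403 = -1804912*899/4586816 + 4242454/7733403 = -101413493/286676 + 4242454/7733403 = -783055201263775/2216981038428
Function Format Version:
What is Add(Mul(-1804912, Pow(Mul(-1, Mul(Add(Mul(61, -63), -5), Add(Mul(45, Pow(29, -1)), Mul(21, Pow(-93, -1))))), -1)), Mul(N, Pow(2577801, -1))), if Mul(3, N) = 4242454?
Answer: Rational(-783055201263775, 2216981038428) ≈ -353.21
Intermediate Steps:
N = Rational(4242454, 3) (N = Mul(Rational(1, 3), 4242454) = Rational(4242454, 3) ≈ 1.4142e+6)
Add(Mul(-1804912, Pow(Mul(-1, Mul(Add(Mul(61, -63), -5), Add(Mul(45, Pow(29, -1)), Mul(21, Pow(-93, -1))))), -1)), Mul(N, Pow(2577801, -1))) = Add(Mul(-1804912, Pow(Mul(-1, Mul(Add(Mul(61, -63), -5), Add(Mul(45, Pow(29, -1)), Mul(21, Pow(-93, -1))))), -1)), Mul(Rational(4242454, 3), Pow(2577801, -1))) = Add(Mul(-1804912, Pow(Mul(-1, Mul(Add(-3843, -5), Add(Mul(45, Rational(1, 29)), Mul(21, Rational(-1, 93))))), -1)), Mul(Rational(4242454, 3), Rational(1, 2577801))) = Add(Mul(-1804912, Pow(Mul(-1, Mul(-3848, Add(Rational(45, 29), Rational(-7, 31)))), -1)), Rational(4242454, 7733403)) = Add(Mul(-1804912, Pow(Mul(-1, Mul(-3848, Rational(1192, 899))), -1)), Rational(4242454, 7733403)) = Add(Mul(-1804912, Pow(Mul(-1, Rational(-4586816, 899)), -1)), Rational(4242454, 7733403)) = Add(Mul(-1804912, Pow(Rational(4586816, 899), -1)), Rational(4242454, 7733403)) = Add(Mul(-1804912, Rational(899, 4586816)), Rational(4242454, 7733403)) = Add(Rational(-101413493, 286676), Rational(4242454, 7733403)) = Rational(-783055201263775, 2216981038428)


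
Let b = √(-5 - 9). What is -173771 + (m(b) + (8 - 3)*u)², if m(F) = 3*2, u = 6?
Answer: -172475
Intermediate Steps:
b = I*√14 (b = √(-14) = I*√14 ≈ 3.7417*I)
m(F) = 6
-173771 + (m(b) + (8 - 3)*u)² = -173771 + (6 + (8 - 3)*6)² = -173771 + (6 + 5*6)² = -173771 + (6 + 30)² = -173771 + 36² = -173771 + 1296 = -172475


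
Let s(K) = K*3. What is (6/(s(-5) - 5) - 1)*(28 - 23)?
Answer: -13/2 ≈ -6.5000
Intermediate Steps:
s(K) = 3*K
(6/(s(-5) - 5) - 1)*(28 - 23) = (6/(3*(-5) - 5) - 1)*(28 - 23) = (6/(-15 - 5) - 1)*5 = (6/(-20) - 1)*5 = (6*(-1/20) - 1)*5 = (-3/10 - 1)*5 = -13/10*5 = -13/2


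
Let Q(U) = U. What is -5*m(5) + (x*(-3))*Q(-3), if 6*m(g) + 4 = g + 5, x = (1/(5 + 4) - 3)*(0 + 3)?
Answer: -83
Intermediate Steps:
x = -26/3 (x = (1/9 - 3)*3 = (⅑ - 3)*3 = -26/9*3 = -26/3 ≈ -8.6667)
m(g) = ⅙ + g/6 (m(g) = -⅔ + (g + 5)/6 = -⅔ + (5 + g)/6 = -⅔ + (⅚ + g/6) = ⅙ + g/6)
-5*m(5) + (x*(-3))*Q(-3) = -5*(⅙ + (⅙)*5) - 26/3*(-3)*(-3) = -5*(⅙ + ⅚) + 26*(-3) = -5*1 - 78 = -5 - 78 = -83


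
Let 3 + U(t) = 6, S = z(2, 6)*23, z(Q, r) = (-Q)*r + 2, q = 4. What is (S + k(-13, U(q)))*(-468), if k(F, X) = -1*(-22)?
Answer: 97344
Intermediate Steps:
z(Q, r) = 2 - Q*r (z(Q, r) = -Q*r + 2 = 2 - Q*r)
S = -230 (S = (2 - 1*2*6)*23 = (2 - 12)*23 = -10*23 = -230)
U(t) = 3 (U(t) = -3 + 6 = 3)
k(F, X) = 22
(S + k(-13, U(q)))*(-468) = (-230 + 22)*(-468) = -208*(-468) = 97344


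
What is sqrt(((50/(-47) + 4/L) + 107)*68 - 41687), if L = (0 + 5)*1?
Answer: I*sqrt(1901338235)/235 ≈ 185.55*I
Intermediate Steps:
L = 5 (L = 5*1 = 5)
sqrt(((50/(-47) + 4/L) + 107)*68 - 41687) = sqrt(((50/(-47) + 4/5) + 107)*68 - 41687) = sqrt(((50*(-1/47) + 4*(1/5)) + 107)*68 - 41687) = sqrt(((-50/47 + 4/5) + 107)*68 - 41687) = sqrt((-62/235 + 107)*68 - 41687) = sqrt((25083/235)*68 - 41687) = sqrt(1705644/235 - 41687) = sqrt(-8090801/235) = I*sqrt(1901338235)/235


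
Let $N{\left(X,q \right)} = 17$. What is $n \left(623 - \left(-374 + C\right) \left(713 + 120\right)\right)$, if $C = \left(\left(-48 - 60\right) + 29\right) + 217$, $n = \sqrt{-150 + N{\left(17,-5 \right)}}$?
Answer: $197211 i \sqrt{133} \approx 2.2743 \cdot 10^{6} i$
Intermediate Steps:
$n = i \sqrt{133}$ ($n = \sqrt{-150 + 17} = \sqrt{-133} = i \sqrt{133} \approx 11.533 i$)
$C = 138$ ($C = \left(\left(-48 - 60\right) + 29\right) + 217 = \left(-108 + 29\right) + 217 = -79 + 217 = 138$)
$n \left(623 - \left(-374 + C\right) \left(713 + 120\right)\right) = i \sqrt{133} \left(623 - \left(-374 + 138\right) \left(713 + 120\right)\right) = i \sqrt{133} \left(623 - \left(-236\right) 833\right) = i \sqrt{133} \left(623 - -196588\right) = i \sqrt{133} \left(623 + 196588\right) = i \sqrt{133} \cdot 197211 = 197211 i \sqrt{133}$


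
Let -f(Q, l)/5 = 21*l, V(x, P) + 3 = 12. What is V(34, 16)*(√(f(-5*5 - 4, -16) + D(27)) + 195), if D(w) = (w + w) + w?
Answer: 1755 + 9*√1761 ≈ 2132.7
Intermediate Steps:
V(x, P) = 9 (V(x, P) = -3 + 12 = 9)
f(Q, l) = -105*l
D(w) = 3*w (D(w) = 2*w + w = 3*w)
V(34, 16)*(√(f(-5*5 - 4, -16) + D(27)) + 195) = 9*(√(-105*(-16) + 3*27) + 195) = 9*(√(1680 + 81) + 195) = 9*(√1761 + 195) = 9*(195 + √1761) = 1755 + 9*√1761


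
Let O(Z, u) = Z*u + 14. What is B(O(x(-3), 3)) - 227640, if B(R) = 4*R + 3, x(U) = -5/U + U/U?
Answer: -227549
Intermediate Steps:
x(U) = 1 - 5/U (x(U) = -5/U + 1 = 1 - 5/U)
O(Z, u) = 14 + Z*u
B(R) = 3 + 4*R
B(O(x(-3), 3)) - 227640 = (3 + 4*(14 + ((-5 - 3)/(-3))*3)) - 227640 = (3 + 4*(14 - ⅓*(-8)*3)) - 227640 = (3 + 4*(14 + (8/3)*3)) - 227640 = (3 + 4*(14 + 8)) - 227640 = (3 + 4*22) - 227640 = (3 + 88) - 227640 = 91 - 227640 = -227549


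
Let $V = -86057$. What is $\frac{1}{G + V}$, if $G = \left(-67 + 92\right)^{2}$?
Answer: $- \frac{1}{85432} \approx -1.1705 \cdot 10^{-5}$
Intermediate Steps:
$G = 625$ ($G = 25^{2} = 625$)
$\frac{1}{G + V} = \frac{1}{625 - 86057} = \frac{1}{-85432} = - \frac{1}{85432}$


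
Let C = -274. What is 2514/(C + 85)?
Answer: -838/63 ≈ -13.302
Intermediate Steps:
2514/(C + 85) = 2514/(-274 + 85) = 2514/(-189) = -1/189*2514 = -838/63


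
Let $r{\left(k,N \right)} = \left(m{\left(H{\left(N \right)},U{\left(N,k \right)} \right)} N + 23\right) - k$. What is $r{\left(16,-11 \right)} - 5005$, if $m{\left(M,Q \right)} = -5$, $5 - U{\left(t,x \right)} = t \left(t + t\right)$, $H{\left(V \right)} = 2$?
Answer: $-4943$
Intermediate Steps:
$U{\left(t,x \right)} = 5 - 2 t^{2}$ ($U{\left(t,x \right)} = 5 - t \left(t + t\right) = 5 - t 2 t = 5 - 2 t^{2}$)
$r{\left(k,N \right)} = 23 - k - 5 N$ ($r{\left(k,N \right)} = \left(- 5 N + 23\right) - k = \left(23 - 5 N\right) - k = 23 - k - 5 N$)
$r{\left(16,-11 \right)} - 5005 = \left(23 - 16 - -55\right) - 5005 = \left(23 - 16 + 55\right) - 5005 = 62 - 5005 = -4943$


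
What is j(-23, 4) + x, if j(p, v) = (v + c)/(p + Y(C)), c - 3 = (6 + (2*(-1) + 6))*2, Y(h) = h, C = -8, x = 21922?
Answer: 679555/31 ≈ 21921.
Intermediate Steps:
c = 23 (c = 3 + (6 + (2*(-1) + 6))*2 = 3 + (6 + (-2 + 6))*2 = 3 + (6 + 4)*2 = 3 + 10*2 = 3 + 20 = 23)
j(p, v) = (23 + v)/(-8 + p) (j(p, v) = (v + 23)/(p - 8) = (23 + v)/(-8 + p))
j(-23, 4) + x = (23 + 4)/(-8 - 23) + 21922 = 27/(-31) + 21922 = -1/31*27 + 21922 = -27/31 + 21922 = 679555/31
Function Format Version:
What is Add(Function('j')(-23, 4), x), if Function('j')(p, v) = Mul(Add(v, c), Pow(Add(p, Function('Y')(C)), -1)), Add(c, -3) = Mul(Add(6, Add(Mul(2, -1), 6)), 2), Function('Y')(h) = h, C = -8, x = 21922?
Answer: Rational(679555, 31) ≈ 21921.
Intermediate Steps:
c = 23 (c = Add(3, Mul(Add(6, Add(Mul(2, -1), 6)), 2)) = Add(3, Mul(Add(6, Add(-2, 6)), 2)) = Add(3, Mul(Add(6, 4), 2)) = Add(3, Mul(10, 2)) = Add(3, 20) = 23)
Function('j')(p, v) = Mul(Pow(Add(-8, p), -1), Add(23, v)) (Function('j')(p, v) = Mul(Add(v, 23), Pow(Add(p, -8), -1)) = Mul(Add(23, v), Pow(Add(-8, p), -1)) = Mul(Pow(Add(-8, p), -1), Add(23, v)))
Add(Function('j')(-23, 4), x) = Add(Mul(Pow(Add(-8, -23), -1), Add(23, 4)), 21922) = Add(Mul(Pow(-31, -1), 27), 21922) = Add(Mul(Rational(-1, 31), 27), 21922) = Add(Rational(-27, 31), 21922) = Rational(679555, 31)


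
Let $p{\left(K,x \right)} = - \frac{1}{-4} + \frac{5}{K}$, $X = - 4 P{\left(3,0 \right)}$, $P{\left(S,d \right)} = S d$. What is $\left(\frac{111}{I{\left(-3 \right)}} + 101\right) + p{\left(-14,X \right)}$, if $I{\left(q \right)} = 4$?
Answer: $\frac{1801}{14} \approx 128.64$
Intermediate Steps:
$X = 0$ ($X = - 4 \cdot 3 \cdot 0 = \left(-4\right) 0 = 0$)
$p{\left(K,x \right)} = \frac{1}{4} + \frac{5}{K}$ ($p{\left(K,x \right)} = \left(-1\right) \left(- \frac{1}{4}\right) + \frac{5}{K} = \frac{1}{4} + \frac{5}{K}$)
$\left(\frac{111}{I{\left(-3 \right)}} + 101\right) + p{\left(-14,X \right)} = \left(\frac{111}{4} + 101\right) + \frac{20 - 14}{4 \left(-14\right)} = \left(111 \cdot \frac{1}{4} + 101\right) + \frac{1}{4} \left(- \frac{1}{14}\right) 6 = \left(\frac{111}{4} + 101\right) - \frac{3}{28} = \frac{515}{4} - \frac{3}{28} = \frac{1801}{14}$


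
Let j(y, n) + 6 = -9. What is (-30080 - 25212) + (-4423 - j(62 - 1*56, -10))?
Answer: -59700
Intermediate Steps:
j(y, n) = -15 (j(y, n) = -6 - 9 = -15)
(-30080 - 25212) + (-4423 - j(62 - 1*56, -10)) = (-30080 - 25212) + (-4423 - 1*(-15)) = -55292 + (-4423 + 15) = -55292 - 4408 = -59700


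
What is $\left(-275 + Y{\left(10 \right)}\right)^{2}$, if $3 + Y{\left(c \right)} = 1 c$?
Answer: $71824$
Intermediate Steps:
$Y{\left(c \right)} = -3 + c$ ($Y{\left(c \right)} = -3 + 1 c = -3 + c$)
$\left(-275 + Y{\left(10 \right)}\right)^{2} = \left(-275 + \left(-3 + 10\right)\right)^{2} = \left(-275 + 7\right)^{2} = \left(-268\right)^{2} = 71824$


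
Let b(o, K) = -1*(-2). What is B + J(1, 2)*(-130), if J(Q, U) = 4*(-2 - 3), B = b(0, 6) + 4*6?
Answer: 2626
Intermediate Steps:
b(o, K) = 2
B = 26 (B = 2 + 4*6 = 2 + 24 = 26)
J(Q, U) = -20 (J(Q, U) = 4*(-5) = -20)
B + J(1, 2)*(-130) = 26 - 20*(-130) = 26 + 2600 = 2626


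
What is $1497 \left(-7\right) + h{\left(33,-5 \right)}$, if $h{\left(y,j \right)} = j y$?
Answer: $-10644$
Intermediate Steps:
$1497 \left(-7\right) + h{\left(33,-5 \right)} = 1497 \left(-7\right) - 165 = -10479 - 165 = -10644$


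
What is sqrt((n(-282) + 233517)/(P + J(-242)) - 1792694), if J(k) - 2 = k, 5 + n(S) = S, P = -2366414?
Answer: I*sqrt(2510242838129962831)/1183327 ≈ 1338.9*I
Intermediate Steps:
n(S) = -5 + S
J(k) = 2 + k
sqrt((n(-282) + 233517)/(P + J(-242)) - 1792694) = sqrt(((-5 - 282) + 233517)/(-2366414 + (2 - 242)) - 1792694) = sqrt((-287 + 233517)/(-2366414 - 240) - 1792694) = sqrt(233230/(-2366654) - 1792694) = sqrt(233230*(-1/2366654) - 1792694) = sqrt(-116615/1183327 - 1792694) = sqrt(-2121343329553/1183327) = I*sqrt(2510242838129962831)/1183327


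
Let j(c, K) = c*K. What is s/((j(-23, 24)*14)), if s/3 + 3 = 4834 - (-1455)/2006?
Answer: -9692441/5167456 ≈ -1.8757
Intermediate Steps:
j(c, K) = K*c
s = 29077323/2006 (s = -9 + 3*(4834 - (-1455)/2006) = -9 + 3*(4834 - 1*(-1455/2006)) = -9 + 3*(4834 + 1455/2006) = -9 + 3*(9698459/2006) = -9 + 29095377/2006 = 29077323/2006 ≈ 14495.)
s/((j(-23, 24)*14)) = 29077323/(2006*(((24*(-23))*14))) = 29077323/(2006*((-552*14))) = (29077323/2006)/(-7728) = (29077323/2006)*(-1/7728) = -9692441/5167456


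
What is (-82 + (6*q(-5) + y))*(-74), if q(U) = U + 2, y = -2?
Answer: 7548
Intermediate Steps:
q(U) = 2 + U
(-82 + (6*q(-5) + y))*(-74) = (-82 + (6*(2 - 5) - 2))*(-74) = (-82 + (6*(-3) - 2))*(-74) = (-82 + (-18 - 2))*(-74) = (-82 - 20)*(-74) = -102*(-74) = 7548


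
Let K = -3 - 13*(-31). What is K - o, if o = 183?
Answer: 217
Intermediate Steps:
K = 400 (K = -3 + 403 = 400)
K - o = 400 - 1*183 = 400 - 183 = 217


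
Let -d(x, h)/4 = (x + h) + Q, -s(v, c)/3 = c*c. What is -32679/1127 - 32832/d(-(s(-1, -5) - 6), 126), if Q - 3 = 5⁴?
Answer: -18036549/941045 ≈ -19.167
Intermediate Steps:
s(v, c) = -3*c² (s(v, c) = -3*c*c = -3*c²)
Q = 628 (Q = 3 + 5⁴ = 3 + 625 = 628)
d(x, h) = -2512 - 4*h - 4*x (d(x, h) = -4*((x + h) + 628) = -4*((h + x) + 628) = -4*(628 + h + x) = -2512 - 4*h - 4*x)
-32679/1127 - 32832/d(-(s(-1, -5) - 6), 126) = -32679/1127 - 32832/(-2512 - 4*126 - (-4)*(-3*(-5)² - 6)) = -32679*1/1127 - 32832/(-2512 - 504 - (-4)*(-3*25 - 6)) = -32679/1127 - 32832/(-2512 - 504 - (-4)*(-75 - 6)) = -32679/1127 - 32832/(-2512 - 504 - (-4)*(-81)) = -32679/1127 - 32832/(-2512 - 504 - 4*81) = -32679/1127 - 32832/(-2512 - 504 - 324) = -32679/1127 - 32832/(-3340) = -32679/1127 - 32832*(-1/3340) = -32679/1127 + 8208/835 = -18036549/941045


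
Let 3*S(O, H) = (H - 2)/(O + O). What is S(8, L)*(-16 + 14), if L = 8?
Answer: -1/4 ≈ -0.25000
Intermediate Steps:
S(O, H) = (-2 + H)/(6*O) (S(O, H) = ((H - 2)/(O + O))/3 = ((-2 + H)/((2*O)))/3 = ((-2 + H)*(1/(2*O)))/3 = ((-2 + H)/(2*O))/3 = (-2 + H)/(6*O))
S(8, L)*(-16 + 14) = ((1/6)*(-2 + 8)/8)*(-16 + 14) = ((1/6)*(1/8)*6)*(-2) = (1/8)*(-2) = -1/4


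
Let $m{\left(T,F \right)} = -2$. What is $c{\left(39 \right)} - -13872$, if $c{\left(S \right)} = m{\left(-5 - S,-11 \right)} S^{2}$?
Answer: $10830$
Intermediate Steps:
$c{\left(S \right)} = - 2 S^{2}$
$c{\left(39 \right)} - -13872 = - 2 \cdot 39^{2} - -13872 = \left(-2\right) 1521 + 13872 = -3042 + 13872 = 10830$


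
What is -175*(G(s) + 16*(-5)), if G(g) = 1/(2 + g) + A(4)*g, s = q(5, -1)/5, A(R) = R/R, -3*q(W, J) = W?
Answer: 41860/3 ≈ 13953.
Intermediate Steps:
q(W, J) = -W/3
A(R) = 1
s = -1/3 (s = -1/3*5/5 = -5/3*1/5 = -1/3 ≈ -0.33333)
G(g) = g + 1/(2 + g) (G(g) = 1/(2 + g) + 1*g = 1/(2 + g) + g = g + 1/(2 + g))
-175*(G(s) + 16*(-5)) = -175*((1 + (-1/3)**2 + 2*(-1/3))/(2 - 1/3) + 16*(-5)) = -175*((1 + 1/9 - 2/3)/(5/3) - 80) = -175*((3/5)*(4/9) - 80) = -175*(4/15 - 80) = -175*(-1196/15) = 41860/3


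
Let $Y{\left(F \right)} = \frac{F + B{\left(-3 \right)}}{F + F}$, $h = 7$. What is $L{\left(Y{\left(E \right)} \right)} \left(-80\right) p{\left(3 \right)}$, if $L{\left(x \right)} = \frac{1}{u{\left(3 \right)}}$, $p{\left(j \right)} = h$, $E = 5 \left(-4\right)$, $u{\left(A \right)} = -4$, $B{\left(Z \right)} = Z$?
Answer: $140$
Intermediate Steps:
$E = -20$
$p{\left(j \right)} = 7$
$Y{\left(F \right)} = \frac{-3 + F}{2 F}$ ($Y{\left(F \right)} = \frac{F - 3}{F + F} = \frac{-3 + F}{2 F}$)
$L{\left(x \right)} = - \frac{1}{4}$ ($L{\left(x \right)} = \frac{1}{-4} = - \frac{1}{4}$)
$L{\left(Y{\left(E \right)} \right)} \left(-80\right) p{\left(3 \right)} = \left(- \frac{1}{4}\right) \left(-80\right) 7 = 20 \cdot 7 = 140$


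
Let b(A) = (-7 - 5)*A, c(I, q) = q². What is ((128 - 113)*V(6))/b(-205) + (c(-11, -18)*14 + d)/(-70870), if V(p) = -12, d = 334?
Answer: -41228/290567 ≈ -0.14189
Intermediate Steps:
b(A) = -12*A
((128 - 113)*V(6))/b(-205) + (c(-11, -18)*14 + d)/(-70870) = ((128 - 113)*(-12))/((-12*(-205))) + ((-18)²*14 + 334)/(-70870) = (15*(-12))/2460 + (324*14 + 334)*(-1/70870) = -180*1/2460 + (4536 + 334)*(-1/70870) = -3/41 + 4870*(-1/70870) = -3/41 - 487/7087 = -41228/290567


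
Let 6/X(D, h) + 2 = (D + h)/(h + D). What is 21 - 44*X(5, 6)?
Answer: 285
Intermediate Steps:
X(D, h) = -6 (X(D, h) = 6/(-2 + (D + h)/(h + D)) = 6/(-2 + (D + h)/(D + h)) = 6/(-2 + 1) = 6/(-1) = 6*(-1) = -6)
21 - 44*X(5, 6) = 21 - 44*(-6) = 21 + 264 = 285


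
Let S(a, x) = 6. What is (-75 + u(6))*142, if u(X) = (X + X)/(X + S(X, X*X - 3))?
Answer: -10508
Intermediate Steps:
u(X) = 2*X/(6 + X) (u(X) = (X + X)/(X + 6) = (2*X)/(6 + X) = 2*X/(6 + X))
(-75 + u(6))*142 = (-75 + 2*6/(6 + 6))*142 = (-75 + 2*6/12)*142 = (-75 + 2*6*(1/12))*142 = (-75 + 1)*142 = -74*142 = -10508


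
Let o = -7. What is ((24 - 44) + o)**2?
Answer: 729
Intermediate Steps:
((24 - 44) + o)**2 = ((24 - 44) - 7)**2 = (-20 - 7)**2 = (-27)**2 = 729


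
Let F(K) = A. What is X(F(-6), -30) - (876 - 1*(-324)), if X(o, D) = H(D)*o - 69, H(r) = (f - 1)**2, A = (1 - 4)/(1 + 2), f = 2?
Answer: -1270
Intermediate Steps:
A = -1 (A = -3/3 = -3*1/3 = -1)
F(K) = -1
H(r) = 1 (H(r) = (2 - 1)**2 = 1**2 = 1)
X(o, D) = -69 + o (X(o, D) = 1*o - 69 = o - 69 = -69 + o)
X(F(-6), -30) - (876 - 1*(-324)) = (-69 - 1) - (876 - 1*(-324)) = -70 - (876 + 324) = -70 - 1*1200 = -70 - 1200 = -1270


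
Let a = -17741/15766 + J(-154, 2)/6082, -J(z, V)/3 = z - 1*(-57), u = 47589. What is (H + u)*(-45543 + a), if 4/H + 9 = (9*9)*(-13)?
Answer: -27589315235400335351/12729239793 ≈ -2.1674e+9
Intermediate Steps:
H = -2/531 (H = 4/(-9 + (9*9)*(-13)) = 4/(-9 + 81*(-13)) = 4/(-9 - 1053) = 4/(-1062) = 4*(-1/1062) = -2/531 ≈ -0.0037665)
J(z, V) = -171 - 3*z (J(z, V) = -3*(z - 1*(-57)) = -3*(z + 57) = -3*(57 + z) = -171 - 3*z)
a = -25828214/23972203 (a = -17741/15766 + (-171 - 3*(-154))/6082 = -17741*1/15766 + (-171 + 462)*(1/6082) = -17741/15766 + 291*(1/6082) = -17741/15766 + 291/6082 = -25828214/23972203 ≈ -1.0774)
(H + u)*(-45543 + a) = (-2/531 + 47589)*(-45543 - 25828214/23972203) = (25269757/531)*(-1091791869443/23972203) = -27589315235400335351/12729239793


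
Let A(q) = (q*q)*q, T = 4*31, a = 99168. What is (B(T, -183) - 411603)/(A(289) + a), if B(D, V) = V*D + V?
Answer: -434478/24236737 ≈ -0.017926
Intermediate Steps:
T = 124
A(q) = q³ (A(q) = q²*q = q³)
B(D, V) = V + D*V (B(D, V) = D*V + V = V + D*V)
(B(T, -183) - 411603)/(A(289) + a) = (-183*(1 + 124) - 411603)/(289³ + 99168) = (-183*125 - 411603)/(24137569 + 99168) = (-22875 - 411603)/24236737 = -434478*1/24236737 = -434478/24236737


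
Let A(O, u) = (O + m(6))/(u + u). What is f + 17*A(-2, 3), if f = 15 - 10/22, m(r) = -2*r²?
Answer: -6439/33 ≈ -195.12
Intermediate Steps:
f = 160/11 (f = 15 - 10*1/22 = 15 - 5/11 = 160/11 ≈ 14.545)
A(O, u) = (-72 + O)/(2*u) (A(O, u) = (O - 2*6²)/(u + u) = (O - 2*36)/((2*u)) = (O - 72)*(1/(2*u)) = (-72 + O)*(1/(2*u)) = (-72 + O)/(2*u))
f + 17*A(-2, 3) = 160/11 + 17*((½)*(-72 - 2)/3) = 160/11 + 17*((½)*(⅓)*(-74)) = 160/11 + 17*(-37/3) = 160/11 - 629/3 = -6439/33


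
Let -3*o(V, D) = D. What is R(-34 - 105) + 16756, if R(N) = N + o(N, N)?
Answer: 49990/3 ≈ 16663.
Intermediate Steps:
o(V, D) = -D/3
R(N) = 2*N/3 (R(N) = N - N/3 = 2*N/3)
R(-34 - 105) + 16756 = 2*(-34 - 105)/3 + 16756 = (⅔)*(-139) + 16756 = -278/3 + 16756 = 49990/3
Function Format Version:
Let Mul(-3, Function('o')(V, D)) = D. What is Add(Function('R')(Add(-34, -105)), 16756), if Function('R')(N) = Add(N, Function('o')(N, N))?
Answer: Rational(49990, 3) ≈ 16663.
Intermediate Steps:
Function('o')(V, D) = Mul(Rational(-1, 3), D)
Function('R')(N) = Mul(Rational(2, 3), N) (Function('R')(N) = Add(N, Mul(Rational(-1, 3), N)) = Mul(Rational(2, 3), N))
Add(Function('R')(Add(-34, -105)), 16756) = Add(Mul(Rational(2, 3), Add(-34, -105)), 16756) = Add(Mul(Rational(2, 3), -139), 16756) = Add(Rational(-278, 3), 16756) = Rational(49990, 3)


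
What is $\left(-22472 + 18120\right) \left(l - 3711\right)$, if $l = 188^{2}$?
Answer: $-137666816$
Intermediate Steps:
$l = 35344$
$\left(-22472 + 18120\right) \left(l - 3711\right) = \left(-22472 + 18120\right) \left(35344 - 3711\right) = \left(-4352\right) 31633 = -137666816$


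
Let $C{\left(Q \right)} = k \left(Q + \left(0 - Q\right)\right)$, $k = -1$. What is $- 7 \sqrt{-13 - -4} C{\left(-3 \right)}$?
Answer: $0$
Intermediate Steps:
$C{\left(Q \right)} = 0$ ($C{\left(Q \right)} = - (Q + \left(0 - Q\right)) = - (Q - Q) = \left(-1\right) 0 = 0$)
$- 7 \sqrt{-13 - -4} C{\left(-3 \right)} = - 7 \sqrt{-13 - -4} \cdot 0 = - 7 \sqrt{-13 + \left(-1 + 5\right)} 0 = - 7 \sqrt{-13 + 4} \cdot 0 = - 7 \sqrt{-9} \cdot 0 = - 7 \cdot 3 i 0 = - 21 i 0 = 0$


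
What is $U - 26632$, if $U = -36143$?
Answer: $-62775$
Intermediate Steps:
$U - 26632 = -36143 - 26632 = -62775$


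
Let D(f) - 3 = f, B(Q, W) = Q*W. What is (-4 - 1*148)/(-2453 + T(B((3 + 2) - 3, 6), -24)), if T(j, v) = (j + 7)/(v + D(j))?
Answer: 171/2762 ≈ 0.061912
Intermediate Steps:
D(f) = 3 + f
T(j, v) = (7 + j)/(3 + j + v) (T(j, v) = (j + 7)/(v + (3 + j)) = (7 + j)/(3 + j + v))
(-4 - 1*148)/(-2453 + T(B((3 + 2) - 3, 6), -24)) = (-4 - 1*148)/(-2453 + (7 + ((3 + 2) - 3)*6)/(3 + ((3 + 2) - 3)*6 - 24)) = (-4 - 148)/(-2453 + (7 + (5 - 3)*6)/(3 + (5 - 3)*6 - 24)) = -152/(-2453 + (7 + 2*6)/(3 + 2*6 - 24)) = -152/(-2453 + (7 + 12)/(3 + 12 - 24)) = -152/(-2453 + 19/(-9)) = -152/(-2453 - 1/9*19) = -152/(-2453 - 19/9) = -152/(-22096/9) = -9/22096*(-152) = 171/2762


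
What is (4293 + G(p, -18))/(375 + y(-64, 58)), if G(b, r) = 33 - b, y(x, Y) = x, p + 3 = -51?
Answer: 4380/311 ≈ 14.084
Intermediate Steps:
p = -54 (p = -3 - 51 = -54)
(4293 + G(p, -18))/(375 + y(-64, 58)) = (4293 + (33 - 1*(-54)))/(375 - 64) = (4293 + (33 + 54))/311 = (4293 + 87)*(1/311) = 4380*(1/311) = 4380/311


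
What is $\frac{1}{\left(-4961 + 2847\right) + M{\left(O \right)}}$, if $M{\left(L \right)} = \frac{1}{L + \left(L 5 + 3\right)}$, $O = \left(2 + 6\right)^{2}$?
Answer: $- \frac{387}{818117} \approx -0.00047304$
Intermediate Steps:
$O = 64$ ($O = 8^{2} = 64$)
$M{\left(L \right)} = \frac{1}{3 + 6 L}$ ($M{\left(L \right)} = \frac{1}{L + \left(5 L + 3\right)} = \frac{1}{L + \left(3 + 5 L\right)} = \frac{1}{3 + 6 L}$)
$\frac{1}{\left(-4961 + 2847\right) + M{\left(O \right)}} = \frac{1}{\left(-4961 + 2847\right) + \frac{1}{3 \left(1 + 2 \cdot 64\right)}} = \frac{1}{-2114 + \frac{1}{3 \left(1 + 128\right)}} = \frac{1}{-2114 + \frac{1}{3 \cdot 129}} = \frac{1}{-2114 + \frac{1}{3} \cdot \frac{1}{129}} = \frac{1}{-2114 + \frac{1}{387}} = \frac{1}{- \frac{818117}{387}} = - \frac{387}{818117}$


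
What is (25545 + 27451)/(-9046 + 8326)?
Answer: -13249/180 ≈ -73.606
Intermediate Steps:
(25545 + 27451)/(-9046 + 8326) = 52996/(-720) = 52996*(-1/720) = -13249/180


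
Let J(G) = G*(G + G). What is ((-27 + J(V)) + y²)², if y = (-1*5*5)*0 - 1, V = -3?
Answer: 64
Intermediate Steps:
J(G) = 2*G² (J(G) = G*(2*G) = 2*G²)
y = -1 (y = -5*5*0 - 1 = -25*0 - 1 = 0 - 1 = -1)
((-27 + J(V)) + y²)² = ((-27 + 2*(-3)²) + (-1)²)² = ((-27 + 2*9) + 1)² = ((-27 + 18) + 1)² = (-9 + 1)² = (-8)² = 64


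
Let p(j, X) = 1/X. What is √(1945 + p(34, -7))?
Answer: √95298/7 ≈ 44.101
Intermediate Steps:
√(1945 + p(34, -7)) = √(1945 + 1/(-7)) = √(1945 - ⅐) = √(13614/7) = √95298/7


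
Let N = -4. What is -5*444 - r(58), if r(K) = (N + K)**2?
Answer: -5136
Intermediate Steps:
r(K) = (-4 + K)**2
-5*444 - r(58) = -5*444 - (-4 + 58)**2 = -2220 - 1*54**2 = -2220 - 1*2916 = -2220 - 2916 = -5136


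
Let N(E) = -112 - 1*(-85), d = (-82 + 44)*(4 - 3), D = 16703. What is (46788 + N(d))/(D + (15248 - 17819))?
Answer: 46761/14132 ≈ 3.3089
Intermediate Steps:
d = -38 (d = -38*1 = -38)
N(E) = -27 (N(E) = -112 + 85 = -27)
(46788 + N(d))/(D + (15248 - 17819)) = (46788 - 27)/(16703 + (15248 - 17819)) = 46761/(16703 - 2571) = 46761/14132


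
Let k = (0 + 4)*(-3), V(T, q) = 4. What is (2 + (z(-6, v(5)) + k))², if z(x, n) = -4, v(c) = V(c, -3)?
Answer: 196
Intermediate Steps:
v(c) = 4
k = -12 (k = 4*(-3) = -12)
(2 + (z(-6, v(5)) + k))² = (2 + (-4 - 12))² = (2 - 16)² = (-14)² = 196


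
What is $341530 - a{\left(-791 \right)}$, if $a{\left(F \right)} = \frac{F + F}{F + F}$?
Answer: $341529$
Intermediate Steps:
$a{\left(F \right)} = 1$ ($a{\left(F \right)} = \frac{2 F}{2 F} = 2 F \frac{1}{2 F} = 1$)
$341530 - a{\left(-791 \right)} = 341530 - 1 = 341529$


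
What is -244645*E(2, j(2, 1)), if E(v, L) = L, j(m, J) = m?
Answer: -489290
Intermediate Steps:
-244645*E(2, j(2, 1)) = -244645*2 = -489290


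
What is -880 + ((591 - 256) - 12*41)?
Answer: -1037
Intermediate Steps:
-880 + ((591 - 256) - 12*41) = -880 + (335 - 492) = -880 - 157 = -1037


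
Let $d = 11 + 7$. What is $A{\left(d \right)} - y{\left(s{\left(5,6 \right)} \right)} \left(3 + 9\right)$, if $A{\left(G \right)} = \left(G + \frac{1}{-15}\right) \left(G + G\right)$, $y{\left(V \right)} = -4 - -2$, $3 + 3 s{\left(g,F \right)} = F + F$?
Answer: $\frac{3348}{5} \approx 669.6$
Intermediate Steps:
$s{\left(g,F \right)} = -1 + \frac{2 F}{3}$ ($s{\left(g,F \right)} = -1 + \frac{F + F}{3} = -1 + \frac{2 F}{3}$)
$y{\left(V \right)} = -2$ ($y{\left(V \right)} = -4 + 2 = -2$)
$d = 18$
$A{\left(G \right)} = 2 G \left(- \frac{1}{15} + G\right)$ ($A{\left(G \right)} = \left(G - \frac{1}{15}\right) 2 G = \left(- \frac{1}{15} + G\right) 2 G = 2 G \left(- \frac{1}{15} + G\right)$)
$A{\left(d \right)} - y{\left(s{\left(5,6 \right)} \right)} \left(3 + 9\right) = \frac{2}{15} \cdot 18 \left(-1 + 15 \cdot 18\right) - - 2 \left(3 + 9\right) = \frac{2}{15} \cdot 18 \left(-1 + 270\right) - \left(-2\right) 12 = \frac{2}{15} \cdot 18 \cdot 269 - -24 = \frac{3228}{5} + 24 = \frac{3348}{5}$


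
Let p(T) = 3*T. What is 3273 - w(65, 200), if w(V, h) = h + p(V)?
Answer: 2878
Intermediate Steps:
w(V, h) = h + 3*V
3273 - w(65, 200) = 3273 - (200 + 3*65) = 3273 - (200 + 195) = 3273 - 1*395 = 3273 - 395 = 2878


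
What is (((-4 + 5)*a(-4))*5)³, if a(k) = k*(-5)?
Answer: 1000000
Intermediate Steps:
a(k) = -5*k
(((-4 + 5)*a(-4))*5)³ = (((-4 + 5)*(-5*(-4)))*5)³ = ((1*20)*5)³ = (20*5)³ = 100³ = 1000000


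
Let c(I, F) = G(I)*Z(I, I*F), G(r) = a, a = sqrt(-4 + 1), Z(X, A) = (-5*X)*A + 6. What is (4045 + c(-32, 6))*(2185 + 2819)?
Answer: 20241180 - 153692856*I*sqrt(3) ≈ 2.0241e+7 - 2.662e+8*I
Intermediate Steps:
Z(X, A) = 6 - 5*A*X (Z(X, A) = -5*A*X + 6 = 6 - 5*A*X)
a = I*sqrt(3) (a = sqrt(-3) = I*sqrt(3) ≈ 1.732*I)
G(r) = I*sqrt(3)
c(I, F) = I*sqrt(3)*(6 - 5*F*I**2) (c(I, F) = (I*sqrt(3))*(6 - 5*I*F*I) = (I*sqrt(3))*(6 - 5*F*I*I) = (I*sqrt(3))*(6 - 5*F*I**2) = I*sqrt(3)*(6 - 5*F*I**2))
(4045 + c(-32, 6))*(2185 + 2819) = (4045 + I*sqrt(3)*(6 - 5*6*(-32)**2))*(2185 + 2819) = (4045 + I*sqrt(3)*(6 - 5*6*1024))*5004 = (4045 + I*sqrt(3)*(6 - 30720))*5004 = (4045 + I*sqrt(3)*(-30714))*5004 = (4045 - 30714*I*sqrt(3))*5004 = 20241180 - 153692856*I*sqrt(3)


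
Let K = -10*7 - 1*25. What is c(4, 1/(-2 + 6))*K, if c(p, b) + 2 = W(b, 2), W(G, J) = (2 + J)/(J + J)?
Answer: 95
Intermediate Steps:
W(G, J) = (2 + J)/(2*J) (W(G, J) = (2 + J)/((2*J)) = (2 + J)*(1/(2*J)) = (2 + J)/(2*J))
c(p, b) = -1 (c(p, b) = -2 + (½)*(2 + 2)/2 = -2 + (½)*(½)*4 = -2 + 1 = -1)
K = -95 (K = -70 - 25 = -95)
c(4, 1/(-2 + 6))*K = -1*(-95) = 95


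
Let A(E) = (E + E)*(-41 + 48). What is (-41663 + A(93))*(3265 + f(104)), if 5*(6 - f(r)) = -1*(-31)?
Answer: -658852964/5 ≈ -1.3177e+8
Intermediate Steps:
f(r) = -⅕ (f(r) = 6 - (-1)*(-31)/5 = 6 - ⅕*31 = 6 - 31/5 = -⅕)
A(E) = 14*E (A(E) = (2*E)*7 = 14*E)
(-41663 + A(93))*(3265 + f(104)) = (-41663 + 14*93)*(3265 - ⅕) = (-41663 + 1302)*(16324/5) = -40361*16324/5 = -658852964/5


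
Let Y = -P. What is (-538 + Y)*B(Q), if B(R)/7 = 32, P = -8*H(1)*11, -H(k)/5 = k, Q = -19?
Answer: -219072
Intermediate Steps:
H(k) = -5*k
P = 440 (P = -(-40)*11 = -8*(-5)*11 = 40*11 = 440)
B(R) = 224 (B(R) = 7*32 = 224)
Y = -440 (Y = -1*440 = -440)
(-538 + Y)*B(Q) = (-538 - 440)*224 = -978*224 = -219072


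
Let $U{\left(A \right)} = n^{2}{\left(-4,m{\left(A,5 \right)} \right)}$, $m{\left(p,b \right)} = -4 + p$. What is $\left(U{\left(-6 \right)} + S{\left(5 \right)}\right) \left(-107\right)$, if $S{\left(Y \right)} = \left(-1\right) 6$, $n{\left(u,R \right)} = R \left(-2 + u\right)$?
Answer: $-384558$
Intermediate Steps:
$S{\left(Y \right)} = -6$
$U{\left(A \right)} = \left(24 - 6 A\right)^{2}$ ($U{\left(A \right)} = \left(\left(-4 + A\right) \left(-2 - 4\right)\right)^{2} = \left(\left(-4 + A\right) \left(-6\right)\right)^{2} = \left(24 - 6 A\right)^{2}$)
$\left(U{\left(-6 \right)} + S{\left(5 \right)}\right) \left(-107\right) = \left(36 \left(-4 - 6\right)^{2} - 6\right) \left(-107\right) = \left(36 \left(-10\right)^{2} - 6\right) \left(-107\right) = \left(36 \cdot 100 - 6\right) \left(-107\right) = \left(3600 - 6\right) \left(-107\right) = 3594 \left(-107\right) = -384558$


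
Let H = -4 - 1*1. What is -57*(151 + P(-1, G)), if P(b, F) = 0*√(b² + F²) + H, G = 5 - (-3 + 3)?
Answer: -8322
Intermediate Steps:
H = -5 (H = -4 - 1 = -5)
G = 5 (G = 5 - 1*0 = 5 + 0 = 5)
P(b, F) = -5 (P(b, F) = 0*√(b² + F²) - 5 = 0*√(F² + b²) - 5 = 0 - 5 = -5)
-57*(151 + P(-1, G)) = -57*(151 - 5) = -57*146 = -8322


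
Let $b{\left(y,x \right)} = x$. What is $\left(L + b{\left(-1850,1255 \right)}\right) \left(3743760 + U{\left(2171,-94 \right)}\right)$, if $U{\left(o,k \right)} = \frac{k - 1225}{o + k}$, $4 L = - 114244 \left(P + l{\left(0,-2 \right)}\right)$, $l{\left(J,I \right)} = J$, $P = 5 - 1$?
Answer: $- \frac{878578533042789}{2077} \approx -4.23 \cdot 10^{11}$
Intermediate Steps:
$P = 4$
$L = -114244$ ($L = \frac{\left(-114244\right) \left(4 + 0\right)}{4} = \frac{\left(-114244\right) 4}{4} = \frac{1}{4} \left(-456976\right) = -114244$)
$U{\left(o,k \right)} = \frac{-1225 + k}{k + o}$
$\left(L + b{\left(-1850,1255 \right)}\right) \left(3743760 + U{\left(2171,-94 \right)}\right) = \left(-114244 + 1255\right) \left(3743760 + \frac{-1225 - 94}{-94 + 2171}\right) = - 112989 \left(3743760 + \frac{1}{2077} \left(-1319\right)\right) = - 112989 \left(3743760 - \frac{1319}{2077}\right) = \left(-112989\right) \frac{7775788201}{2077} = - \frac{878578533042789}{2077}$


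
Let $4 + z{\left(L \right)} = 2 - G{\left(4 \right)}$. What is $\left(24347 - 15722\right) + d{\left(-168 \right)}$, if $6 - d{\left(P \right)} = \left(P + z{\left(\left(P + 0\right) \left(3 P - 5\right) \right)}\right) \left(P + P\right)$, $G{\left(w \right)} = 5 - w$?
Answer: $-48825$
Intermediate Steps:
$z{\left(L \right)} = -3$ ($z{\left(L \right)} = -4 + \left(2 - \left(5 - 4\right)\right) = -4 + \left(2 - 1\right) = -4 + 1 = -3$)
$d{\left(P \right)} = 6 - 2 P \left(-3 + P\right)$ ($d{\left(P \right)} = 6 - \left(P - 3\right) \left(P + P\right) = 6 - \left(-3 + P\right) 2 P = 6 - 2 P \left(-3 + P\right)$)
$\left(24347 - 15722\right) + d{\left(-168 \right)} = \left(24347 - 15722\right) + \left(6 - 2 \left(-168\right)^{2} + 6 \left(-168\right)\right) = 8625 - 57450 = -48825$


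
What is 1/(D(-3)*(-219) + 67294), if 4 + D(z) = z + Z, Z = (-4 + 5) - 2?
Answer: 1/69046 ≈ 1.4483e-5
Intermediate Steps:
Z = -1 (Z = 1 - 2 = -1)
D(z) = -5 + z (D(z) = -4 + (z - 1) = -4 + (-1 + z) = -5 + z)
1/(D(-3)*(-219) + 67294) = 1/((-5 - 3)*(-219) + 67294) = 1/(-8*(-219) + 67294) = 1/(1752 + 67294) = 1/69046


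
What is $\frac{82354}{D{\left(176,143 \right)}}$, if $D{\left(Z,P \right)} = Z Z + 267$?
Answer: $\frac{82354}{31243} \approx 2.6359$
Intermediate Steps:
$D{\left(Z,P \right)} = 267 + Z^{2}$ ($D{\left(Z,P \right)} = Z^{2} + 267 = 267 + Z^{2}$)
$\frac{82354}{D{\left(176,143 \right)}} = \frac{82354}{267 + 176^{2}} = \frac{82354}{267 + 30976} = \frac{82354}{31243}$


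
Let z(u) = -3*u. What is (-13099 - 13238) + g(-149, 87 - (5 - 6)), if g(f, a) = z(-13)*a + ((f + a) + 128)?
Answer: -22838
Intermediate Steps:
g(f, a) = 128 + f + 40*a (g(f, a) = (-3*(-13))*a + ((f + a) + 128) = 39*a + ((a + f) + 128) = 39*a + (128 + a + f) = 128 + f + 40*a)
(-13099 - 13238) + g(-149, 87 - (5 - 6)) = (-13099 - 13238) + (128 - 149 + 40*(87 - (5 - 6))) = -26337 + (128 - 149 + 40*(87 - 1*(-1))) = -26337 + (128 - 149 + 40*(87 + 1)) = -26337 + (128 - 149 + 40*88) = -26337 + (128 - 149 + 3520) = -26337 + 3499 = -22838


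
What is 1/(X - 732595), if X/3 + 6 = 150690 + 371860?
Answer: 1/835037 ≈ 1.1976e-6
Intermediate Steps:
X = 1567632 (X = -18 + 3*(150690 + 371860) = -18 + 3*522550 = -18 + 1567650 = 1567632)
1/(X - 732595) = 1/(1567632 - 732595) = 1/835037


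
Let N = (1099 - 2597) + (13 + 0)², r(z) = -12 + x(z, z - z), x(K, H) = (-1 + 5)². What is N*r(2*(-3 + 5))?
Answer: -5316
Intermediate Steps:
x(K, H) = 16 (x(K, H) = 4² = 16)
r(z) = 4 (r(z) = -12 + 16 = 4)
N = -1329 (N = -1498 + 13² = -1498 + 169 = -1329)
N*r(2*(-3 + 5)) = -1329*4 = -5316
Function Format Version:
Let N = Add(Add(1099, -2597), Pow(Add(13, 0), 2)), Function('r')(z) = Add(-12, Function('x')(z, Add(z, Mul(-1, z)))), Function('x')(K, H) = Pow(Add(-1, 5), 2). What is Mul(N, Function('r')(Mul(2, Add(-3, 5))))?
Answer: -5316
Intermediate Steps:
Function('x')(K, H) = 16 (Function('x')(K, H) = Pow(4, 2) = 16)
Function('r')(z) = 4 (Function('r')(z) = Add(-12, 16) = 4)
N = -1329 (N = Add(-1498, Pow(13, 2)) = Add(-1498, 169) = -1329)
Mul(N, Function('r')(Mul(2, Add(-3, 5)))) = Mul(-1329, 4) = -5316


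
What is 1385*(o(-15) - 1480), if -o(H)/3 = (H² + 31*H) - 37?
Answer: -898865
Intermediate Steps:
o(H) = 111 - 93*H - 3*H² (o(H) = -3*((H² + 31*H) - 37) = -3*(-37 + H² + 31*H) = 111 - 93*H - 3*H²)
1385*(o(-15) - 1480) = 1385*((111 - 93*(-15) - 3*(-15)²) - 1480) = 1385*((111 + 1395 - 3*225) - 1480) = 1385*((111 + 1395 - 675) - 1480) = 1385*(831 - 1480) = 1385*(-649) = -898865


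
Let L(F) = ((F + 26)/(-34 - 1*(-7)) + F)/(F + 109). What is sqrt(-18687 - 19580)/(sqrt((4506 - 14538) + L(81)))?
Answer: 3*sqrt(701562916722)/1286552 ≈ 1.9531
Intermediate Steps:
L(F) = (-26/27 + 26*F/27)/(109 + F) (L(F) = ((26 + F)/(-34 + 7) + F)/(109 + F) = ((26 + F)/(-27) + F)/(109 + F) = ((26 + F)*(-1/27) + F)/(109 + F) = ((-26/27 - F/27) + F)/(109 + F) = (-26/27 + 26*F/27)/(109 + F))
sqrt(-18687 - 19580)/(sqrt((4506 - 14538) + L(81))) = sqrt(-18687 - 19580)/(sqrt((4506 - 14538) + 26*(-1 + 81)/(27*(109 + 81)))) = sqrt(-38267)/(sqrt(-10032 + (26/27)*80/190)) = (I*sqrt(38267))/(sqrt(-10032 + (26/27)*(1/190)*80)) = (I*sqrt(38267))/(sqrt(-10032 + 208/513)) = (I*sqrt(38267))/(sqrt(-5146208/513)) = (I*sqrt(38267))/((4*I*sqrt(18333366)/171)) = (I*sqrt(38267))*(-3*I*sqrt(18333366)/1286552) = 3*sqrt(701562916722)/1286552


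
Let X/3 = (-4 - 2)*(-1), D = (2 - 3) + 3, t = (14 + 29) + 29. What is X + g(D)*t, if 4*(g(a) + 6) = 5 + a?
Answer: -288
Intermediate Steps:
t = 72 (t = 43 + 29 = 72)
D = 2 (D = -1 + 3 = 2)
g(a) = -19/4 + a/4 (g(a) = -6 + (5 + a)/4 = -6 + (5/4 + a/4) = -19/4 + a/4)
X = 18 (X = 3*((-4 - 2)*(-1)) = 3*(-6*(-1)) = 3*6 = 18)
X + g(D)*t = 18 + (-19/4 + (¼)*2)*72 = 18 + (-19/4 + ½)*72 = 18 - 17/4*72 = 18 - 306 = -288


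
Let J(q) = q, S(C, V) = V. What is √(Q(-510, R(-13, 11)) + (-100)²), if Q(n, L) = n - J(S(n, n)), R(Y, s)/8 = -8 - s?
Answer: 100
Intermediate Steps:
R(Y, s) = -64 - 8*s (R(Y, s) = 8*(-8 - s) = -64 - 8*s)
Q(n, L) = 0 (Q(n, L) = n - n = 0)
√(Q(-510, R(-13, 11)) + (-100)²) = √(0 + (-100)²) = √(0 + 10000) = √10000 = 100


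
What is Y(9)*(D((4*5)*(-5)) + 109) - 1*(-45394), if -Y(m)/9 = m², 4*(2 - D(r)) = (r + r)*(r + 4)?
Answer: 3463675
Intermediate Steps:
D(r) = 2 - r*(4 + r)/2 (D(r) = 2 - (r + r)*(r + 4)/4 = 2 - 2*r*(4 + r)/4 = 2 - r*(4 + r)/2)
Y(m) = -9*m²
Y(9)*(D((4*5)*(-5)) + 109) - 1*(-45394) = (-9*9²)*((2 - 2*4*5*(-5) - ((4*5)*(-5))²/2) + 109) - 1*(-45394) = (-9*81)*((2 - 40*(-5) - (20*(-5))²/2) + 109) + 45394 = -729*((2 - 2*(-100) - ½*(-100)²) + 109) + 45394 = -729*((2 + 200 - ½*10000) + 109) + 45394 = -729*((2 + 200 - 5000) + 109) + 45394 = -729*(-4798 + 109) + 45394 = -729*(-4689) + 45394 = 3418281 + 45394 = 3463675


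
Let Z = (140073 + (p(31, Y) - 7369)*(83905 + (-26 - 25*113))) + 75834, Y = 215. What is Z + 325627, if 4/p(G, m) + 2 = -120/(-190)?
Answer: -7760770148/13 ≈ -5.9698e+8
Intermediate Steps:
p(G, m) = -38/13 (p(G, m) = 4/(-2 - 120/(-190)) = 4/(-2 - 120*(-1/190)) = 4/(-2 + 12/19) = 4/(-26/19) = 4*(-19/26) = -38/13)
Z = -7765003299/13 (Z = (140073 + (-38/13 - 7369)*(83905 + (-26 - 25*113))) + 75834 = (140073 - 95835*(83905 + (-26 - 2825))/13) + 75834 = (140073 - 95835*(83905 - 2851)/13) + 75834 = (140073 - 95835/13*81054) + 75834 = (140073 - 7767810090/13) + 75834 = -7765989141/13 + 75834 = -7765003299/13 ≈ -5.9731e+8)
Z + 325627 = -7765003299/13 + 325627 = -7760770148/13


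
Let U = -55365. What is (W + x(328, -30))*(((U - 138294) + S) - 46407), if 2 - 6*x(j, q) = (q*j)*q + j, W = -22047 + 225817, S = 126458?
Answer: -52662647576/3 ≈ -1.7554e+10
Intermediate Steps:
W = 203770
x(j, q) = 1/3 - j/6 - j*q**2/6 (x(j, q) = 1/3 - ((q*j)*q + j)/6 = 1/3 - ((j*q)*q + j)/6 = 1/3 - (j*q**2 + j)/6 = 1/3 - (j + j*q**2)/6 = 1/3 + (-j/6 - j*q**2/6) = 1/3 - j/6 - j*q**2/6)
(W + x(328, -30))*(((U - 138294) + S) - 46407) = (203770 + (1/3 - 1/6*328 - 1/6*328*(-30)**2))*(((-55365 - 138294) + 126458) - 46407) = (203770 + (1/3 - 164/3 - 1/6*328*900))*((-193659 + 126458) - 46407) = (203770 + (1/3 - 164/3 - 49200))*(-67201 - 46407) = (203770 - 147763/3)*(-113608) = (463547/3)*(-113608) = -52662647576/3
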